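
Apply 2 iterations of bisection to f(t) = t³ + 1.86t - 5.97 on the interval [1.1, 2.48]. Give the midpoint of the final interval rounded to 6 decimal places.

f(1.100000) = -2.593000, f(2.480000) = 13.895792 (opposite signs)
step 1: m = 1.790000, f(m) = 3.094739 > 0 → root in [1.100000, 1.790000]
step 2: m = 1.445000, f(m) = -0.265104 < 0 → root in [1.445000, 1.790000]
Midpoint of [1.445000, 1.790000] = 1.617500

1.617500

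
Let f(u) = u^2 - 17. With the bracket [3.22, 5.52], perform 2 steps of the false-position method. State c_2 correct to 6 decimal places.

4.101879

False-position update: c = (a·f(b) − b·f(a))/(f(b) − f(a)); replace the endpoint whose sign matches f(c).
f(3.220000) = -6.631600, f(5.520000) = 13.470400
step 1: c = 3.978764, f(c) = -1.169435 < 0 → new bracket [3.978764, 5.520000]
step 2: c = 4.101879, f(c) = -0.174591 < 0 → new bracket [4.101879, 5.520000]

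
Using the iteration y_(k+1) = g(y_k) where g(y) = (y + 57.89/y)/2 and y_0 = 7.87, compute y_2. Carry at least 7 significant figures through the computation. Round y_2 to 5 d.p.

7.60855

y_1 = g(7.870000) = 7.612891
y_2 = g(7.612891) = 7.608549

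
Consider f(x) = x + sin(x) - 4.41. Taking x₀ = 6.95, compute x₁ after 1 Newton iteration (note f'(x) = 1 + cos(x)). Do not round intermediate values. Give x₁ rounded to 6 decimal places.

x_0 = 6.950000: f = 3.158486, f' = 1.785796 → x_1 = 6.950000 - (3.158486)/(1.785796) = 5.181328

5.181328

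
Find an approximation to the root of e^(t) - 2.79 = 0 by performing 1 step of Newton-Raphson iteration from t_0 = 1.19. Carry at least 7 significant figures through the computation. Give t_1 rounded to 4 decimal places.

1.0388

Newton update: t ← t − f(t)/f'(t).
f'(t) = e^(t)
t_0 = 1.190000: f = 0.497081, f' = 3.287081 → t_1 = 1.190000 - (0.497081)/(3.287081) = 1.038777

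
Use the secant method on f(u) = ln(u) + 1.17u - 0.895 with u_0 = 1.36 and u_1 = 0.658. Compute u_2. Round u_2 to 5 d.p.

0.90466

f(u_0) = 1.003685, f(u_1) = -0.543690
u_2 = 0.658000 - (-0.543690)·(0.658000 - 1.360000)/(-0.543690 - (1.003685)) = 0.904657; f(u_2) = 0.063249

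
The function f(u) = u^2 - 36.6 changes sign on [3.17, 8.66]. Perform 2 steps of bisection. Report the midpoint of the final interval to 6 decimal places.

6.601250

f(3.170000) = -26.551100, f(8.660000) = 38.395600 (opposite signs)
step 1: m = 5.915000, f(m) = -1.612775 < 0 → root in [5.915000, 8.660000]
step 2: m = 7.287500, f(m) = 16.507656 > 0 → root in [5.915000, 7.287500]
Midpoint of [5.915000, 7.287500] = 6.601250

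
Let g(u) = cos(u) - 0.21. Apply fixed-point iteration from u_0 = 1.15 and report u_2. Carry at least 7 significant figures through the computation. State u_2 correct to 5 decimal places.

u_1 = g(1.150000) = 0.198487
u_2 = g(0.198487) = 0.770366

0.77037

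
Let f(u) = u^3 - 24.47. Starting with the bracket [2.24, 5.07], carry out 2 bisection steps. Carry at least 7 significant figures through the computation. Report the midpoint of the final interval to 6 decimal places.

f(2.240000) = -13.230576, f(5.070000) = 105.853843 (opposite signs)
step 1: m = 3.655000, f(m) = 24.357236 > 0 → root in [2.240000, 3.655000]
step 2: m = 2.947500, f(m) = 1.137162 > 0 → root in [2.240000, 2.947500]
Midpoint of [2.240000, 2.947500] = 2.593750

2.593750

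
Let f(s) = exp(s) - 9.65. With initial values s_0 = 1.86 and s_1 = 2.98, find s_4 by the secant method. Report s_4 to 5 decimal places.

2.26994

Secant update: s_(k+1) = s_k − f(s_k)·(s_k − s_(k-1))/(f(s_k) − f(s_(k-1))).
f(s_0) = -3.226263, f(s_1) = 10.037817
s_2 = 2.980000 - (10.037817)·(2.980000 - 1.860000)/(10.037817 - (-3.226263)) = 2.132421; f(s_2) = -1.214736
s_3 = 2.132421 - (-1.214736)·(2.132421 - 2.980000)/(-1.214736 - (10.037817)) = 2.223919; f(s_3) = -0.406516
s_4 = 2.223919 - (-0.406516)·(2.223919 - 2.132421)/(-0.406516 - (-1.214736)) = 2.269940; f(s_4) = 0.028822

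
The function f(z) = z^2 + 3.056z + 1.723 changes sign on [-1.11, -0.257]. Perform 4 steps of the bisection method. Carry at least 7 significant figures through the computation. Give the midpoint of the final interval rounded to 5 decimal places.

f(-1.110000) = -0.437060, f(-0.257000) = 1.003657 (opposite signs)
step 1: m = -0.683500, f(m) = 0.101396 > 0 → root in [-1.110000, -0.683500]
step 2: m = -0.896750, f(m) = -0.213307 < 0 → root in [-0.896750, -0.683500]
step 3: m = -0.790125, f(m) = -0.067324 < 0 → root in [-0.790125, -0.683500]
step 4: m = -0.736812, f(m) = 0.014194 > 0 → root in [-0.790125, -0.736812]
Midpoint of [-0.790125, -0.736812] = -0.763469

-0.76347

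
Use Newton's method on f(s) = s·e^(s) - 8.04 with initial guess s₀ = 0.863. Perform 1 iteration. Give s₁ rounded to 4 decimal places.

Newton update: s ← s − f(s)/f'(s).
f'(s) = (s + 1)·e^(s)
s_0 = 0.863000: f = -5.994465, f' = 4.415796 → s_1 = 0.863000 - (-5.994465)/(4.415796) = 2.220505

2.2205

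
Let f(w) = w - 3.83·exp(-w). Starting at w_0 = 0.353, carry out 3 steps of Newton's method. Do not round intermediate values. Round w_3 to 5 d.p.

1.17854

f'(w) = 1 + 3.83·exp(-w)
w_0 = 0.353000: f = -2.337871, f' = 3.690871 → w_1 = 0.353000 - (-2.337871)/(3.690871) = 0.986420
w_1 = 0.986420: f = -0.441823, f' = 2.428243 → w_2 = 0.986420 - (-0.441823)/(2.428243) = 1.168372
w_2 = 1.168372: f = -0.022271, f' = 2.190643 → w_3 = 1.168372 - (-0.022271)/(2.190643) = 1.178538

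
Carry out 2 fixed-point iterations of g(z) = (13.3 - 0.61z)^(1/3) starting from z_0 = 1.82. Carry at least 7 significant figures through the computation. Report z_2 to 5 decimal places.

z_1 = g(1.820000) = 2.301436
z_2 = g(2.301436) = 2.282803

2.28280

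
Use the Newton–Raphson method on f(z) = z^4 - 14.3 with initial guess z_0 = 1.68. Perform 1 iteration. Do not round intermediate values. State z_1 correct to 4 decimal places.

f'(z) = 4z^3
z_0 = 1.680000: f = -6.334058, f' = 18.966528 → z_1 = 1.680000 - (-6.334058)/(18.966528) = 2.013960

2.0140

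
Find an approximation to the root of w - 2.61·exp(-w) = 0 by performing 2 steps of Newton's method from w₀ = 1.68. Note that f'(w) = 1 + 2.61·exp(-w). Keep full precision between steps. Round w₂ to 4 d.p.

0.9771

Newton update: w ← w − f(w)/f'(w).
w_0 = 1.680000: f = 1.193564, f' = 1.486436 → w_1 = 1.680000 - (1.193564)/(1.486436) = 0.877030
w_1 = 0.877030: f = -0.208774, f' = 2.085804 → w_2 = 0.877030 - (-0.208774)/(2.085804) = 0.977123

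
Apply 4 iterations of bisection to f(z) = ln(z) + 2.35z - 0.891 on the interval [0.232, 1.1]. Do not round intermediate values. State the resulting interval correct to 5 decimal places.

f(0.232000) = -1.806818, f(1.100000) = 1.789310 (opposite signs)
step 1: m = 0.666000, f(m) = 0.267634 > 0 → root in [0.232000, 0.666000]
step 2: m = 0.449000, f(m) = -0.636582 < 0 → root in [0.449000, 0.666000]
step 3: m = 0.557500, f(m) = -0.165168 < 0 → root in [0.557500, 0.666000]
step 4: m = 0.611750, f(m) = 0.055181 > 0 → root in [0.557500, 0.611750]

[0.55750, 0.61175]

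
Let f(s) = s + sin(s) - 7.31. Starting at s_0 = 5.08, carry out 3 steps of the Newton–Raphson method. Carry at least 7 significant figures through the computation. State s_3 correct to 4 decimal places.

f'(s) = 1 + cos(s)
s_0 = 5.080000: f = -3.163189, f' = 1.359387 → s_1 = 5.080000 - (-3.163189)/(1.359387) = 7.406923
s_1 = 7.406923: f = 0.998645, f' = 1.432315 → s_2 = 7.406923 - (0.998645)/(1.432315) = 6.709698
s_2 = 6.709698: f = -0.186603, f' = 1.910414 → s_3 = 6.709698 - (-0.186603)/(1.910414) = 6.807375

6.8074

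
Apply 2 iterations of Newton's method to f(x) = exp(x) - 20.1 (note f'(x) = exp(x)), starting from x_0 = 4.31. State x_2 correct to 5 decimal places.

x_0 = 4.310000: f = 54.340489, f' = 74.440489 → x_1 = 4.310000 - (54.340489)/(74.440489) = 3.580014
x_1 = 3.580014: f = 15.774056, f' = 35.874056 → x_2 = 3.580014 - (15.774056)/(35.874056) = 3.140308

3.14031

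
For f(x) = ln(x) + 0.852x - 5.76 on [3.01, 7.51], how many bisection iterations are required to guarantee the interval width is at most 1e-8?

Initial width b − a = 7.51 − 3.01 = 4.500000.
After n steps the width is (b−a)/2^n; need (b−a)/2^n ≤ 1e-8.
So n ≥ log₂(4.500000/1e-8) = log₂(450000000.0000) ≈ 28.7453.
Hence n = 29.

29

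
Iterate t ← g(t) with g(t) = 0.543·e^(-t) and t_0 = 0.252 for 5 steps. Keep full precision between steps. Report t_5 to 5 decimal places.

t_1 = g(0.252000) = 0.422044
t_2 = g(0.422044) = 0.356048
t_3 = g(0.356048) = 0.380338
t_4 = g(0.380338) = 0.371211
t_5 = g(0.371211) = 0.374615

0.37461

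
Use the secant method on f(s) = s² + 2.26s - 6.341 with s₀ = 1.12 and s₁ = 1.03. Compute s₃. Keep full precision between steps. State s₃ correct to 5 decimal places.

f(s_0) = -2.555400, f(s_1) = -2.952300
s_2 = 1.030000 - (-2.952300)·(1.030000 - 1.120000)/(-2.952300 - (-2.555400)) = 1.699456; f(s_2) = 0.387920
s_3 = 1.699456 - (0.387920)·(1.699456 - 1.030000)/(0.387920 - (-2.952300)) = 1.621708; f(s_3) = -0.046004

1.62171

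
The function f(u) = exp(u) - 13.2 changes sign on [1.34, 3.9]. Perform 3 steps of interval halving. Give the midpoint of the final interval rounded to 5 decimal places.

f(1.340000) = -9.380956, f(3.900000) = 36.202449 (opposite signs)
step 1: m = 2.620000, f(m) = 0.535724 > 0 → root in [1.340000, 2.620000]
step 2: m = 1.980000, f(m) = -5.957257 < 0 → root in [1.980000, 2.620000]
step 3: m = 2.300000, f(m) = -3.225818 < 0 → root in [2.300000, 2.620000]
Midpoint of [2.300000, 2.620000] = 2.460000

2.46000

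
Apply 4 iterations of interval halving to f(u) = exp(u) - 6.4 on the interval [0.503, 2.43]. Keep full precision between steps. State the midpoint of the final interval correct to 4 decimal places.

f(0.503000) = -4.746325, f(2.430000) = 4.958882 (opposite signs)
step 1: m = 1.466500, f(m) = -2.065961 < 0 → root in [1.466500, 2.430000]
step 2: m = 1.948250, f(m) = 0.616398 > 0 → root in [1.466500, 1.948250]
step 3: m = 1.707375, f(m) = -0.885533 < 0 → root in [1.707375, 1.948250]
step 4: m = 1.827813, f(m) = -0.179735 < 0 → root in [1.827813, 1.948250]
Midpoint of [1.827813, 1.948250] = 1.888031

1.8880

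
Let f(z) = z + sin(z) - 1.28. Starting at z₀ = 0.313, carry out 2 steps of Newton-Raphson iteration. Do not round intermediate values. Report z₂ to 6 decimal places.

0.663819

f'(z) = 1 + cos(z)
z_0 = 0.313000: f = -0.659086, f' = 1.951414 → z_1 = 0.313000 - (-0.659086)/(1.951414) = 0.650748
z_1 = 0.650748: f = -0.023471, f' = 1.795631 → z_2 = 0.650748 - (-0.023471)/(1.795631) = 0.663819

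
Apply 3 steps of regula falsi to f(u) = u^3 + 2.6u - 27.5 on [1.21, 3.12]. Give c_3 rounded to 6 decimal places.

f(1.210000) = -22.582439, f(3.120000) = 10.983328
step 1: c = 2.495013, f(c) = -5.481279 < 0 → new bracket [2.495013, 3.120000]
step 2: c = 2.703079, f(c) = -0.721570 < 0 → new bracket [2.703079, 3.120000]
step 3: c = 2.728781, f(c) = -0.085989 < 0 → new bracket [2.728781, 3.120000]

2.728781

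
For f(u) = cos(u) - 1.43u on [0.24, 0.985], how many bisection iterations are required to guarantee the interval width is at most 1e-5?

17

Initial width b − a = 0.985 − 0.24 = 0.745000.
After n steps the width is (b−a)/2^n; need (b−a)/2^n ≤ 1e-5.
So n ≥ log₂(0.745000/1e-5) = log₂(74500.0000) ≈ 16.1850.
Hence n = 17.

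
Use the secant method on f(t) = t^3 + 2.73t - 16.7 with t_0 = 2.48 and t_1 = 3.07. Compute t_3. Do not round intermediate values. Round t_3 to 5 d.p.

2.22204

f(t_0) = 5.323392, f(t_1) = 20.615543
t_2 = 3.070000 - (20.615543)·(3.070000 - 2.480000)/(20.615543 - (5.323392)) = 2.274614; f(t_2) = 1.278242
t_3 = 2.274614 - (1.278242)·(2.274614 - 3.070000)/(1.278242 - (20.615543)) = 2.222037; f(t_3) = 0.337346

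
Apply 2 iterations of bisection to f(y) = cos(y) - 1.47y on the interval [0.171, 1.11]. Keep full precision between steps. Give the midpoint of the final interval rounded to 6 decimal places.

f(0.171000) = 0.734045, f(1.110000) = -1.187038 (opposite signs)
step 1: m = 0.640500, f(m) = -0.139738 < 0 → root in [0.171000, 0.640500]
step 2: m = 0.405750, f(m) = 0.322354 > 0 → root in [0.405750, 0.640500]
Midpoint of [0.405750, 0.640500] = 0.523125

0.523125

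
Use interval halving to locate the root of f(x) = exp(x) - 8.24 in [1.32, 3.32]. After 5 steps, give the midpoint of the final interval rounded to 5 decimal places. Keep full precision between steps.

f(1.320000) = -4.496579, f(3.320000) = 19.420351 (opposite signs)
step 1: m = 2.320000, f(m) = 1.935674 > 0 → root in [1.320000, 2.320000]
step 2: m = 1.820000, f(m) = -2.068142 < 0 → root in [1.820000, 2.320000]
step 3: m = 2.070000, f(m) = -0.315177 < 0 → root in [2.070000, 2.320000]
step 4: m = 2.195000, f(m) = 0.740001 > 0 → root in [2.070000, 2.195000]
step 5: m = 2.132500, f(m) = 0.195930 > 0 → root in [2.070000, 2.132500]
Midpoint of [2.070000, 2.132500] = 2.101250

2.10125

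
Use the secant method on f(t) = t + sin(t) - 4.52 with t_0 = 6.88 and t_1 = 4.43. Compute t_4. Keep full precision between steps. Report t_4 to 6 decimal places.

f(t_0) = 2.922011, f(t_1) = -1.050392
t_2 = 4.430000 - (-1.050392)·(4.430000 - 6.880000)/(-1.050392 - (2.922011)) = 5.077835; f(t_2) = -0.376130
t_3 = 5.077835 - (-0.376130)·(5.077835 - 4.430000)/(-0.376130 - (-1.050392)) = 5.439222; f(t_3) = 0.171939
t_4 = 5.439222 - (0.171939)·(5.439222 - 5.077835)/(0.171939 - (-0.376130)) = 5.325848; f(t_4) = -0.011813

5.325848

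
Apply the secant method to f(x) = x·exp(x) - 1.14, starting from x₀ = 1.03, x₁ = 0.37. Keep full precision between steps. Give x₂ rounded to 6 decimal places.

0.539770

f(x_0) = 1.745098, f(x_1) = -0.604338
x_2 = 0.370000 - (-0.604338)·(0.370000 - 1.030000)/(-0.604338 - (1.745098)) = 0.539770; f(x_2) = -0.213965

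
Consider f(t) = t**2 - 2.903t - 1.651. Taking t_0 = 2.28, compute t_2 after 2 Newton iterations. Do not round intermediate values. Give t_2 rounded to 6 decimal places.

f'(t) = 2t - 2.903
t_0 = 2.280000: f = -3.071440, f' = 1.657000 → t_1 = 2.280000 - (-3.071440)/(1.657000) = 4.133615
t_1 = 4.133615: f = 3.435888, f' = 5.364230 → t_2 = 4.133615 - (3.435888)/(5.364230) = 3.493096

3.493096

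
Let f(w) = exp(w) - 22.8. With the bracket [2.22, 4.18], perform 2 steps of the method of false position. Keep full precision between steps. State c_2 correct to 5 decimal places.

False-position update: c = (a·f(b) − b·f(a))/(f(b) − f(a)); replace the endpoint whose sign matches f(c).
f(2.220000) = -13.592669, f(4.180000) = 42.565853
step 1: c = 2.694401, f(c) = -8.003354 < 0 → new bracket [2.694401, 4.180000]
step 2: c = 2.929519, f(c) = -4.081367 < 0 → new bracket [2.929519, 4.180000]

2.92952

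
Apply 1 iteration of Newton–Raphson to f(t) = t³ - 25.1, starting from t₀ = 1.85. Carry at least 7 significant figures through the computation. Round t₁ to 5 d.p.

Newton update: t ← t − f(t)/f'(t).
f'(t) = 3t²
t_0 = 1.850000: f = -18.768375, f' = 10.267500 → t_1 = 1.850000 - (-18.768375)/(10.267500) = 3.677940

3.67794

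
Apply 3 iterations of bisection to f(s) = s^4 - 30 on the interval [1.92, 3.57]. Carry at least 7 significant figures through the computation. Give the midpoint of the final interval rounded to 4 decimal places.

f(1.920000) = -16.410455, f(3.570000) = 132.432476 (opposite signs)
step 1: m = 2.745000, f(m) = 26.776602 > 0 → root in [1.920000, 2.745000]
step 2: m = 2.332500, f(m) = -0.400348 < 0 → root in [2.332500, 2.745000]
step 3: m = 2.538750, f(m) = 11.541268 > 0 → root in [2.332500, 2.538750]
Midpoint of [2.332500, 2.538750] = 2.435625

2.4356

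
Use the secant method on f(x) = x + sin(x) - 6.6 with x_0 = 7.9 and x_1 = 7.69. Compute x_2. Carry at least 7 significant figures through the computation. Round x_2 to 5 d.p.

5.72881

f(x_0) = 2.298941, f(x_1) = 2.076585
x_2 = 7.690000 - (2.076585)·(7.690000 - 7.900000)/(2.076585 - (2.298941)) = 5.728810; f(x_2) = -1.397603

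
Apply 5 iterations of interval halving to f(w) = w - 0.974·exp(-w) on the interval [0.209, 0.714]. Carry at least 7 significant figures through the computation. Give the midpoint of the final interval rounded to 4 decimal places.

f(0.209000) = -0.581299, f(0.714000) = 0.237050 (opposite signs)
step 1: m = 0.461500, f(m) = -0.152449 < 0 → root in [0.461500, 0.714000]
step 2: m = 0.587750, f(m) = 0.046619 > 0 → root in [0.461500, 0.587750]
step 3: m = 0.524625, f(m) = -0.051766 < 0 → root in [0.524625, 0.587750]
step 4: m = 0.556188, f(m) = -0.002295 < 0 → root in [0.556188, 0.587750]
step 5: m = 0.571969, f(m) = 0.022230 > 0 → root in [0.556188, 0.571969]
Midpoint of [0.556188, 0.571969] = 0.564078

0.5641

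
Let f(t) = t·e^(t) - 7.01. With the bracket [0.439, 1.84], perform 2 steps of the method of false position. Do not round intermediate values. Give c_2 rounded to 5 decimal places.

1.46672

f(0.439000) = -6.329043, f(1.840000) = 4.575630
step 1: c = 1.252137, f(c) = -2.630266 < 0 → new bracket [1.252137, 1.840000]
step 2: c = 1.466716, f(c) = -0.651821 < 0 → new bracket [1.466716, 1.840000]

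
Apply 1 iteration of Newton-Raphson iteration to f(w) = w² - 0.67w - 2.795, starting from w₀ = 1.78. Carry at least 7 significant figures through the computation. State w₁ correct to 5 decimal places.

f'(w) = 2w - 0.67
w_0 = 1.780000: f = -0.819200, f' = 2.890000 → w_1 = 1.780000 - (-0.819200)/(2.890000) = 2.063460

2.06346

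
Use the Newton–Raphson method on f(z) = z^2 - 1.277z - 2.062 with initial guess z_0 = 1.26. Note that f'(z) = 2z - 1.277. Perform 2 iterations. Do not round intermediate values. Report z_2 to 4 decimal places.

2.3248

Newton update: z ← z − f(z)/f'(z).
z_0 = 1.260000: f = -2.083420, f' = 1.243000 → z_1 = 1.260000 - (-2.083420)/(1.243000) = 2.936122
z_1 = 2.936122: f = 2.809386, f' = 4.595245 → z_2 = 2.936122 - (2.809386)/(4.595245) = 2.324754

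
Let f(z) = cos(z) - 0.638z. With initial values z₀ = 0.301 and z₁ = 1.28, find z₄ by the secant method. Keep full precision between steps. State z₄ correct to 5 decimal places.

0.93316

Secant update: z_(k+1) = z_k − f(z_k)·(z_k − z_(k-1))/(f(z_k) − f(z_(k-1))).
f(z_0) = 0.763002, f(z_1) = -0.529925
z_2 = 1.280000 - (-0.529925)·(1.280000 - 0.301000)/(-0.529925 - (0.763002)) = 0.878743; f(z_2) = 0.077482
z_3 = 0.878743 - (0.077482)·(0.878743 - 1.280000)/(0.077482 - (-0.529925)) = 0.929928; f(z_3) = 0.004598
z_4 = 0.929928 - (0.004598)·(0.929928 - 0.878743)/(0.004598 - (0.077482)) = 0.933157; f(z_4) = -0.000054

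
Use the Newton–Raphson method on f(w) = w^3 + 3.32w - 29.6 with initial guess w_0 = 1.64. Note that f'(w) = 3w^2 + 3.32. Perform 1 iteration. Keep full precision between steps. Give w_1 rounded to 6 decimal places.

Newton update: w ← w − f(w)/f'(w).
w_0 = 1.640000: f = -19.744256, f' = 11.388800 → w_1 = 1.640000 - (-19.744256)/(11.388800) = 3.373656

3.373656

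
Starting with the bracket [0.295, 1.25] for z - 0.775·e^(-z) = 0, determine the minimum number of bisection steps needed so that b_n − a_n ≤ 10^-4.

Initial width b − a = 1.25 − 0.295 = 0.955000.
After n steps the width is (b−a)/2^n; need (b−a)/2^n ≤ 10^-4.
So n ≥ log₂(0.955000/10^-4) = log₂(9550.0000) ≈ 13.2213.
Hence n = 14.

14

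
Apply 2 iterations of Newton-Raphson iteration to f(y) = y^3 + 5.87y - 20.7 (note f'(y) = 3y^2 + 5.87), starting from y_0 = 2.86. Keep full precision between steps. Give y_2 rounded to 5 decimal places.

y_0 = 2.860000: f = 19.481856, f' = 30.408800 → y_1 = 2.860000 - (19.481856)/(30.408800) = 2.219335
y_1 = 2.219335: f = 3.258714, f' = 20.646343 → y_2 = 2.219335 - (3.258714)/(20.646343) = 2.061500

2.06150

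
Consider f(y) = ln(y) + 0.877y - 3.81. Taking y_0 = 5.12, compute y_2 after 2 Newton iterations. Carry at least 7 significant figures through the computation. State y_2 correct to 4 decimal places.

3.0661

f'(y) = 1/y + 0.877
y_0 = 5.120000: f = 2.313394, f' = 1.072313 → y_1 = 5.120000 - (2.313394)/(1.072313) = 2.962612
y_1 = 2.962612: f = -0.125718, f' = 1.214540 → y_2 = 2.962612 - (-0.125718)/(1.214540) = 3.066123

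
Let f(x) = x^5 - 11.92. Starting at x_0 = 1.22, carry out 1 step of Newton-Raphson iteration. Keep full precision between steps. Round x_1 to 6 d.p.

2.052135

f'(x) = 5x^4
x_0 = 1.220000: f = -9.217292, f' = 11.076673 → x_1 = 1.220000 - (-9.217292)/(11.076673) = 2.052135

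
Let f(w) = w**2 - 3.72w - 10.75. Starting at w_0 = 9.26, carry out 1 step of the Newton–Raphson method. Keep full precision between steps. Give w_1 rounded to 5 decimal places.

6.52011

Newton update: w ← w − f(w)/f'(w).
f'(w) = 2w - 3.72
w_0 = 9.260000: f = 40.550400, f' = 14.800000 → w_1 = 9.260000 - (40.550400)/(14.800000) = 6.520108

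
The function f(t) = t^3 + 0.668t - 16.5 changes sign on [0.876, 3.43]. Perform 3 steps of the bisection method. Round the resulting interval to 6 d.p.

[2.153000, 2.472250]

f(0.876000) = -15.242611, f(3.430000) = 26.144847 (opposite signs)
step 1: m = 2.153000, f(m) = -5.081760 < 0 → root in [2.153000, 3.430000]
step 2: m = 2.791500, f(m) = 7.117408 > 0 → root in [2.153000, 2.791500]
step 3: m = 2.472250, f(m) = 0.261905 > 0 → root in [2.153000, 2.472250]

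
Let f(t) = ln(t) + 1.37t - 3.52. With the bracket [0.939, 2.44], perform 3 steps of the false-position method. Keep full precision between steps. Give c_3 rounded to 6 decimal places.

2.046983

False-position update: c = (a·f(b) − b·f(a))/(f(b) − f(a)); replace the endpoint whose sign matches f(c).
f(0.939000) = -2.296510, f(2.440000) = 0.714798
step 1: c = 2.083706, f(c) = 0.068825 > 0 → new bracket [0.939000, 2.083706]
step 2: c = 2.050398, f(c) = 0.007079 > 0 → new bracket [0.939000, 2.050398]
step 3: c = 2.046983, f(c) = 0.000733 > 0 → new bracket [0.939000, 2.046983]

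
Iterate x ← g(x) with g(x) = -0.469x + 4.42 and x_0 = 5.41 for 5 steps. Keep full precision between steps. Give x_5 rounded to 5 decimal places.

x_1 = g(5.410000) = 1.882710
x_2 = g(1.882710) = 3.537009
x_3 = g(3.537009) = 2.761143
x_4 = g(2.761143) = 3.125024
x_5 = g(3.125024) = 2.954364

2.95436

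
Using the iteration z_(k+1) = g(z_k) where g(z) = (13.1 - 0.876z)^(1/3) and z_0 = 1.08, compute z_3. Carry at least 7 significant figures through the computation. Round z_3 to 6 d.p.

z_1 = g(1.080000) = 2.299176
z_2 = g(2.299176) = 2.229756
z_3 = g(2.229756) = 2.233825

2.233825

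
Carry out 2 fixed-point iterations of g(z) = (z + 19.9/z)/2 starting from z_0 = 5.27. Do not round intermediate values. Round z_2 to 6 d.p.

z_1 = g(5.270000) = 4.523046
z_2 = g(4.523046) = 4.461368

4.461368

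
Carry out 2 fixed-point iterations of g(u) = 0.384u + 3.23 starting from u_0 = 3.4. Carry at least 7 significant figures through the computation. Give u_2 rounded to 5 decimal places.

4.97167

u_1 = g(3.400000) = 4.535600
u_2 = g(4.535600) = 4.971670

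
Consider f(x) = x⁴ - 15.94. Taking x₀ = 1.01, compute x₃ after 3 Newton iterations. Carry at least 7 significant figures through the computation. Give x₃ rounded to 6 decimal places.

f'(x) = 4x³
x_0 = 1.010000: f = -14.899396, f' = 4.121204 → x_1 = 1.010000 - (-14.899396)/(4.121204) = 4.625302
x_1 = 4.625302: f = 441.738256, f' = 395.804020 → x_2 = 4.625302 - (441.738256)/(395.804020) = 3.509249
x_2 = 3.509249: f = 135.714961, f' = 172.863164 → x_3 = 3.509249 - (135.714961)/(172.863164) = 2.724148

2.724148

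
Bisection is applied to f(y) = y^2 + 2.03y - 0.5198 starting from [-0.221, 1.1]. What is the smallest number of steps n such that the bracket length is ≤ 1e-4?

14

Initial width b − a = 1.1 − -0.221 = 1.321000.
After n steps the width is (b−a)/2^n; need (b−a)/2^n ≤ 1e-4.
So n ≥ log₂(1.321000/1e-4) = log₂(13210.0000) ≈ 13.6893.
Hence n = 14.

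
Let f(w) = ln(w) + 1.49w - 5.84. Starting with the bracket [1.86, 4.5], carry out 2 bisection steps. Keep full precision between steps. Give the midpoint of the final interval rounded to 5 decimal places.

f(1.860000) = -2.448024, f(4.500000) = 2.369077 (opposite signs)
step 1: m = 3.180000, f(m) = 0.055081 > 0 → root in [1.860000, 3.180000]
step 2: m = 2.520000, f(m) = -1.160941 < 0 → root in [2.520000, 3.180000]
Midpoint of [2.520000, 3.180000] = 2.850000

2.85000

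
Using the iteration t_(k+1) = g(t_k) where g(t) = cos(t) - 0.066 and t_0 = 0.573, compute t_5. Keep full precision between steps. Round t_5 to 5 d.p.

0.71240

t_1 = g(0.573000) = 0.774278
t_2 = g(0.774278) = 0.648926
t_3 = g(0.648926) = 0.730733
t_4 = g(0.730733) = 0.678685
t_5 = g(0.678685) = 0.712399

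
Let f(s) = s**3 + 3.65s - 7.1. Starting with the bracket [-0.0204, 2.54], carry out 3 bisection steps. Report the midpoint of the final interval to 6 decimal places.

f(-0.020400) = -7.174468, f(2.540000) = 18.558064 (opposite signs)
step 1: m = 1.259800, f(m) = -0.502306 < 0 → root in [1.259800, 2.540000]
step 2: m = 1.899900, f(m) = 6.692552 > 0 → root in [1.259800, 1.899900]
step 3: m = 1.579850, f(m) = 2.609641 > 0 → root in [1.259800, 1.579850]
Midpoint of [1.259800, 1.579850] = 1.419825

1.419825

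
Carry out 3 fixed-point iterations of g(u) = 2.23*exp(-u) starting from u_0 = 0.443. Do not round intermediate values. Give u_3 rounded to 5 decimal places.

1.30912

u_1 = g(0.443000) = 1.431899
u_2 = g(1.431899) = 0.532646
u_3 = g(0.532646) = 1.309120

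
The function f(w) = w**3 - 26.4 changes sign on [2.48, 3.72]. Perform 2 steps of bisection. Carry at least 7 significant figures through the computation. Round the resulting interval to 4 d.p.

[2.7900, 3.1000]

f(2.480000) = -11.147008, f(3.720000) = 25.078848 (opposite signs)
step 1: m = 3.100000, f(m) = 3.391000 > 0 → root in [2.480000, 3.100000]
step 2: m = 2.790000, f(m) = -4.682361 < 0 → root in [2.790000, 3.100000]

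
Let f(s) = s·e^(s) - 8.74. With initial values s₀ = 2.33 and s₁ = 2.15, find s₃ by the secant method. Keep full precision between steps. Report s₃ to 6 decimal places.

1.709274

f(s_0) = 15.207604, f(s_1) = 9.717446
s_2 = 2.150000 - (9.717446)·(2.150000 - 2.330000)/(9.717446 - (15.207604)) = 1.831404; f(s_2) = 2.692813
s_3 = 1.831404 - (2.692813)·(1.831404 - 2.150000)/(2.692813 - (9.717446)) = 1.709274; f(s_3) = 0.703658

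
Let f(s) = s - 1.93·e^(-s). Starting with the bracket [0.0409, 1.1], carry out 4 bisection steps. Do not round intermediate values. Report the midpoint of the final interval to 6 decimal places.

0.868322

f(0.040900) = -1.811755, f(1.100000) = 0.457559 (opposite signs)
step 1: m = 0.570450, f(m) = -0.520523 < 0 → root in [0.570450, 1.100000]
step 2: m = 0.835225, f(m) = -0.001964 < 0 → root in [0.835225, 1.100000]
step 3: m = 0.967613, f(m) = 0.234233 > 0 → root in [0.835225, 0.967613]
step 4: m = 0.901419, f(m) = 0.117852 > 0 → root in [0.835225, 0.901419]
Midpoint of [0.835225, 0.901419] = 0.868322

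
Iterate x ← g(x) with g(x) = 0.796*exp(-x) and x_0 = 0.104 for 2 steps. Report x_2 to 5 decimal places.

0.38847

x_1 = g(0.104000) = 0.717375
x_2 = g(0.717375) = 0.388473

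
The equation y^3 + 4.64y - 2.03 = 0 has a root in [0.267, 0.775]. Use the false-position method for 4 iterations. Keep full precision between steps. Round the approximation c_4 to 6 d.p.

f(0.267000) = -0.772086, f(0.775000) = 2.031484
step 1: c = 0.406900, f(c) = -0.074614 < 0 → new bracket [0.406900, 0.775000]
step 2: c = 0.419941, f(c) = -0.007417 < 0 → new bracket [0.419941, 0.775000]
step 3: c = 0.421233, f(c) = -0.000738 < 0 → new bracket [0.421233, 0.775000]
step 4: c = 0.421361, f(c) = -0.000074 < 0 → new bracket [0.421361, 0.775000]

0.421361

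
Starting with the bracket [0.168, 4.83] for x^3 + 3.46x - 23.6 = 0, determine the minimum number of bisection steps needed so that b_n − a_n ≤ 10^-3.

13

Initial width b − a = 4.83 − 0.168 = 4.662000.
After n steps the width is (b−a)/2^n; need (b−a)/2^n ≤ 10^-3.
So n ≥ log₂(4.662000/10^-3) = log₂(4662.0000) ≈ 12.1867.
Hence n = 13.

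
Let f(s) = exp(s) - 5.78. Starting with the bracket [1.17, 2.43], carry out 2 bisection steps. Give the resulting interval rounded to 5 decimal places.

[1.48500, 1.80000]

f(1.170000) = -2.558007, f(2.430000) = 5.578882 (opposite signs)
step 1: m = 1.800000, f(m) = 0.269647 > 0 → root in [1.170000, 1.800000]
step 2: m = 1.485000, f(m) = -1.365035 < 0 → root in [1.485000, 1.800000]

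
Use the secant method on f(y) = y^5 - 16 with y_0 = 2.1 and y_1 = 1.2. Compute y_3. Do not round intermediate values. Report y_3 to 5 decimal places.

1.97227

f(y_0) = 24.841010, f(y_1) = -13.511680
y_2 = 1.200000 - (-13.511680)·(1.200000 - 2.100000)/(-13.511680 - (24.841010)) = 1.517071; f(y_2) = -7.964202
y_3 = 1.517071 - (-7.964202)·(1.517071 - 1.200000)/(-7.964202 - (-13.511680)) = 1.972271; f(y_3) = 13.842352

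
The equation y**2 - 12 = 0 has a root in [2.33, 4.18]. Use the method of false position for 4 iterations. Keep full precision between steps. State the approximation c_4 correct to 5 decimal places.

f(2.330000) = -6.571100, f(4.180000) = 5.472400
step 1: c = 3.339386, f(c) = -0.848504 < 0 → new bracket [3.339386, 4.180000]
step 2: c = 3.452228, f(c) = -0.082123 < 0 → new bracket [3.452228, 4.180000]
step 3: c = 3.462988, f(c) = -0.007715 < 0 → new bracket [3.462988, 4.180000]
step 4: c = 3.463997, f(c) = -0.000723 < 0 → new bracket [3.463997, 4.180000]

3.46400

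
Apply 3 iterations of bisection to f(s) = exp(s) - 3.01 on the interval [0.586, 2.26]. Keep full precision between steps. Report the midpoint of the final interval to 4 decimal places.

1.1091

f(0.586000) = -1.213213, f(2.260000) = 6.573089 (opposite signs)
step 1: m = 1.423000, f(m) = 1.139550 > 0 → root in [0.586000, 1.423000]
step 2: m = 1.004500, f(m) = -0.279458 < 0 → root in [1.004500, 1.423000]
step 3: m = 1.213750, f(m) = 0.356084 > 0 → root in [1.004500, 1.213750]
Midpoint of [1.004500, 1.213750] = 1.109125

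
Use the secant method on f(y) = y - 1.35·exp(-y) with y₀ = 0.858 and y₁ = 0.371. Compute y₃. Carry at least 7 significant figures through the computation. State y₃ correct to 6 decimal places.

f(y_0) = 0.285588, f(y_1) = -0.560559
y_2 = 0.371000 - (-0.560559)·(0.371000 - 0.858000)/(-0.560559 - (0.285588)) = 0.693630; f(y_2) = 0.018956
y_3 = 0.693630 - (0.018956)·(0.693630 - 0.371000)/(0.018956 - (-0.560559)) = 0.683077; f(y_3) = 0.001245

0.683077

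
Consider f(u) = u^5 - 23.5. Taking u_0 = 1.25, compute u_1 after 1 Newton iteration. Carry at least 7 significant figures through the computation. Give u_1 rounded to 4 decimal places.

2.9251

Newton update: u ← u − f(u)/f'(u).
f'(u) = 5u^4
u_0 = 1.250000: f = -20.448242, f' = 12.207031 → u_1 = 1.250000 - (-20.448242)/(12.207031) = 2.925120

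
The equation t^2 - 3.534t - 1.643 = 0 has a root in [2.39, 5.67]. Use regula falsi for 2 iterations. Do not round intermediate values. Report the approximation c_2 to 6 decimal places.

False-position update: c = (a·f(b) − b·f(a))/(f(b) − f(a)); replace the endpoint whose sign matches f(c).
f(2.390000) = -4.377160, f(5.670000) = 10.468120
step 1: c = 3.357114, f(c) = -2.236825 < 0 → new bracket [3.357114, 5.670000]
step 2: c = 3.764320, f(c) = -0.776003 < 0 → new bracket [3.764320, 5.670000]

3.764320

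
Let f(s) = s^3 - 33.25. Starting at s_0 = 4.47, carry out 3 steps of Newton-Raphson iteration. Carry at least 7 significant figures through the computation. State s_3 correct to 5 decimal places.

3.21585

f'(s) = 3s^2
s_0 = 4.470000: f = 56.064623, f' = 59.942700 → s_1 = 4.470000 - (56.064623)/(59.942700) = 3.534696
s_1 = 3.534696: f = 10.912775, f' = 37.482236 → s_2 = 3.534696 - (10.912775)/(37.482236) = 3.243551
s_2 = 3.243551: f = 0.874182, f' = 31.561872 → s_3 = 3.243551 - (0.874182)/(31.561872) = 3.215854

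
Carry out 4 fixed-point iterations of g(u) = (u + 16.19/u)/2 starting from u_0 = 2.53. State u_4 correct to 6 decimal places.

4.023680

u_1 = g(2.530000) = 4.464605
u_2 = g(4.464605) = 4.045453
u_3 = g(4.045453) = 4.023738
u_4 = g(4.023738) = 4.023680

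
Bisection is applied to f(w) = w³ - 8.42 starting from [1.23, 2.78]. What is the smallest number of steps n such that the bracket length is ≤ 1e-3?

11

Initial width b − a = 2.78 − 1.23 = 1.550000.
After n steps the width is (b−a)/2^n; need (b−a)/2^n ≤ 1e-3.
So n ≥ log₂(1.550000/1e-3) = log₂(1550.0000) ≈ 10.5981.
Hence n = 11.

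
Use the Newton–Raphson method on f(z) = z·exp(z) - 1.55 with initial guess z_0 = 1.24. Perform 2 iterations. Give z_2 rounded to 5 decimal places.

Newton update: z ← z − f(z)/f'(z).
f'(z) = (z + 1)·exp(z)
z_0 = 1.240000: f = 2.734961, f' = 7.740574 → z_1 = 1.240000 - (2.734961)/(7.740574) = 0.886672
z_1 = 0.886672: f = 0.601988, f' = 4.579027 → z_2 = 0.886672 - (0.601988)/(4.579027) = 0.755206

0.75521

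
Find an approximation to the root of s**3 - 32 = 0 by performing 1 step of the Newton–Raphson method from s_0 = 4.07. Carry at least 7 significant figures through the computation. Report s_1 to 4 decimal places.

3.3573

Newton update: s ← s − f(s)/f'(s).
f'(s) = 3s**2
s_0 = 4.070000: f = 35.419143, f' = 49.694700 → s_1 = 4.070000 - (35.419143)/(49.694700) = 3.357265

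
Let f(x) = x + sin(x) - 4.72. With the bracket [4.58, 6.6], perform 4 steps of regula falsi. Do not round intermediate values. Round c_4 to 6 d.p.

5.455589

False-position update: c = (a·f(b) − b·f(a))/(f(b) − f(a)); replace the endpoint whose sign matches f(c).
f(4.580000) = -1.131249, f(6.600000) = 2.191541
step 1: c = 5.267712, f(c) = -0.302018 < 0 → new bracket [5.267712, 6.600000]
step 2: c = 5.429078, f(c) = -0.044907 < 0 → new bracket [5.429078, 6.600000]
step 3: c = 5.452590, f(c) = -0.005744 < 0 → new bracket [5.452590, 6.600000]
step 4: c = 5.455589, f(c) = -0.000718 < 0 → new bracket [5.455589, 6.600000]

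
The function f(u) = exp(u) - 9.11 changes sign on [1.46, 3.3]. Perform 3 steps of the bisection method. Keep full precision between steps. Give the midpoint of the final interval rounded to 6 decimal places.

f(1.460000) = -4.804040, f(3.300000) = 18.002639 (opposite signs)
step 1: m = 2.380000, f(m) = 1.694903 > 0 → root in [1.460000, 2.380000]
step 2: m = 1.920000, f(m) = -2.289042 < 0 → root in [1.920000, 2.380000]
step 3: m = 2.150000, f(m) = -0.525142 < 0 → root in [2.150000, 2.380000]
Midpoint of [2.150000, 2.380000] = 2.265000

2.265000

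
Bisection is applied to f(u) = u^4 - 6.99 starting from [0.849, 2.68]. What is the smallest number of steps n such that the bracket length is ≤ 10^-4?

Initial width b − a = 2.68 − 0.849 = 1.831000.
After n steps the width is (b−a)/2^n; need (b−a)/2^n ≤ 10^-4.
So n ≥ log₂(1.831000/10^-4) = log₂(18310.0000) ≈ 14.1603.
Hence n = 15.

15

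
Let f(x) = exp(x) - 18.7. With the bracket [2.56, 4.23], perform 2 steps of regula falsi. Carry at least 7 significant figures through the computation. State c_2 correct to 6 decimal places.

2.825980

f(2.560000) = -5.764183, f(4.230000) = 50.017232
step 1: c = 2.732570, f(c) = -3.327661 < 0 → new bracket [2.732570, 4.230000]
step 2: c = 2.825980, f(c) = -1.822530 < 0 → new bracket [2.825980, 4.230000]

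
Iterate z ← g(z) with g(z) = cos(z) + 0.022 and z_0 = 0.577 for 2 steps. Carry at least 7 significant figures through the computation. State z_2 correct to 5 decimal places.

0.67436

z_1 = g(0.577000) = 0.860103
z_2 = g(0.860103) = 0.674359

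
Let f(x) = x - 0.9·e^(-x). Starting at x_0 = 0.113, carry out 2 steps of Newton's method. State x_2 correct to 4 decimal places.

Newton update: x ← x − f(x)/f'(x).
f'(x) = 1 + 0.9·e^(-x)
x_0 = 0.113000: f = -0.690836, f' = 1.803836 → x_1 = 0.113000 - (-0.690836)/(1.803836) = 0.495981
x_1 = 0.495981: f = -0.052094, f' = 1.548076 → x_2 = 0.495981 - (-0.052094)/(1.548076) = 0.529632

0.5296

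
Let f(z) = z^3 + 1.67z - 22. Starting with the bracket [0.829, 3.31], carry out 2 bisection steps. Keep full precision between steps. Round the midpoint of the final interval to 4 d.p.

f(0.829000) = -20.045847, f(3.310000) = 19.792391 (opposite signs)
step 1: m = 2.069500, f(m) = -9.680618 < 0 → root in [2.069500, 3.310000]
step 2: m = 2.689750, f(m) = 1.951565 > 0 → root in [2.069500, 2.689750]
Midpoint of [2.069500, 2.689750] = 2.379625

2.3796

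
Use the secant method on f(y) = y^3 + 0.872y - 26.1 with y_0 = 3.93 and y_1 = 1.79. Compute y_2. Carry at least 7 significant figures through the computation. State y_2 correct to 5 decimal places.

f(y_0) = 38.025417, f(y_1) = -18.803781
y_2 = 1.790000 - (-18.803781)·(1.790000 - 3.930000)/(-18.803781 - (38.025417)) = 2.498088; f(y_2) = -8.332484

2.49809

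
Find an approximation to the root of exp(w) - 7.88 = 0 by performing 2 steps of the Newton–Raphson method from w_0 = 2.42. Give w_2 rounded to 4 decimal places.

f'(w) = exp(w)
w_0 = 2.420000: f = 3.365859, f' = 11.245859 → w_1 = 2.420000 - (3.365859)/(11.245859) = 2.120702
w_1 = 2.120702: f = 0.456991, f' = 8.336991 → w_2 = 2.120702 - (0.456991)/(8.336991) = 2.065887

2.0659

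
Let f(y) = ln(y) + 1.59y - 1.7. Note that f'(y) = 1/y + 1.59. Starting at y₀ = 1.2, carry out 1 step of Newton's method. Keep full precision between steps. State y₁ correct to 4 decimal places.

Newton update: y ← y − f(y)/f'(y).
y_0 = 1.200000: f = 0.390322, f' = 2.423333 → y_1 = 1.200000 - (0.390322)/(2.423333) = 1.038932

1.0389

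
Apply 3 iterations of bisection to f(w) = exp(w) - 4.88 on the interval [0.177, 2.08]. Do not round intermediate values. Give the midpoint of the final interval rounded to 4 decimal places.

1.4853

f(0.177000) = -3.686369, f(2.080000) = 3.124469 (opposite signs)
step 1: m = 1.128500, f(m) = -1.788984 < 0 → root in [1.128500, 2.080000]
step 2: m = 1.604250, f(m) = 0.094128 > 0 → root in [1.128500, 1.604250]
step 3: m = 1.366375, f(m) = -0.958889 < 0 → root in [1.366375, 1.604250]
Midpoint of [1.366375, 1.604250] = 1.485313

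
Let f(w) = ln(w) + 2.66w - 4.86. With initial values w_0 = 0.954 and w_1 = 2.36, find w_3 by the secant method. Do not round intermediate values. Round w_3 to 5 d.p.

Secant update: w_(k+1) = w_k − f(w_k)·(w_k − w_(k-1))/(f(w_k) − f(w_(k-1))).
f(w_0) = -2.369452, f(w_1) = 2.276262
w_2 = 2.360000 - (2.276262)·(2.360000 - 0.954000)/(2.276262 - (-2.369452)) = 1.671102; f(w_2) = 0.098614
w_3 = 1.671102 - (0.098614)·(1.671102 - 2.360000)/(0.098614 - (2.276262)) = 1.639905; f(w_3) = -0.003213

1.63991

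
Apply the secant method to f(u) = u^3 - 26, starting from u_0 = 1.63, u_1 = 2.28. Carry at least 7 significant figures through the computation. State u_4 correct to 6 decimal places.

2.941458

f(u_0) = -21.669253, f(u_1) = -14.147648
u_2 = 2.280000 - (-14.147648)·(2.280000 - 1.630000)/(-14.147648 - (-21.669253)) = 3.502608; f(u_2) = 16.970900
u_3 = 3.502608 - (16.970900)·(3.502608 - 2.280000)/(16.970900 - (-14.147648)) = 2.835843; f(u_3) = -3.194139
u_4 = 2.835843 - (-3.194139)·(2.835843 - 3.502608)/(-3.194139 - (16.970900)) = 2.941458; f(u_4) = -0.549983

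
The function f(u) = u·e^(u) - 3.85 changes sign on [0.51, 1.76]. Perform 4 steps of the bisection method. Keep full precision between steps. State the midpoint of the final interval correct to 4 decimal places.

f(0.510000) = -3.000701, f(1.760000) = 6.379890 (opposite signs)
step 1: m = 1.135000, f(m) = -0.318818 < 0 → root in [1.135000, 1.760000]
step 2: m = 1.447500, f(m) = 2.305450 > 0 → root in [1.135000, 1.447500]
step 3: m = 1.291250, f(m) = 0.846703 > 0 → root in [1.135000, 1.291250]
step 4: m = 1.213125, f(m) = 0.230929 > 0 → root in [1.135000, 1.213125]
Midpoint of [1.135000, 1.213125] = 1.174063

1.1741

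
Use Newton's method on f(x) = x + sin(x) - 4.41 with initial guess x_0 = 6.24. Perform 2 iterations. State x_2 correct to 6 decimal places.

f'(x) = 1 + cos(x)
x_0 = 6.240000: f = 1.786828, f' = 1.999068 → x_1 = 6.240000 - (1.786828)/(1.999068) = 5.346169
x_1 = 5.346169: f = 0.130375, f' = 1.592195 → x_2 = 5.346169 - (0.130375)/(1.592195) = 5.264286

5.264286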